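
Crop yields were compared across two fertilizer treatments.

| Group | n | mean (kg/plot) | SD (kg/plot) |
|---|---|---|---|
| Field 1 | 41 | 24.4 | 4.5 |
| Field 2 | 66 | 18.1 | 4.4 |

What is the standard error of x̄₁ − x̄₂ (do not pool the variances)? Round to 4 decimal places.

0.8873

Standard errors of each mean: 4.5/√41 = 0.7028 and 4.4/√66 = 0.5416.
SE(x̄₁ − x̄₂) = √(0.7028² + 0.5416²) = 0.8873 for independent samples with unequal variances.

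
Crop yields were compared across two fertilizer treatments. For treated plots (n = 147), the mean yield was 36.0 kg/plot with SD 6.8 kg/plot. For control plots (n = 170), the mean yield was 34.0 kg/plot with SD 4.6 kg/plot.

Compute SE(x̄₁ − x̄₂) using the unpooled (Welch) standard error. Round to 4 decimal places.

0.6626

Standard errors of each mean: 6.8/√147 = 0.5609 and 4.6/√170 = 0.3528.
SE(x̄₁ − x̄₂) = √(0.5609² + 0.3528²) = 0.6626 for independent samples with unequal variances.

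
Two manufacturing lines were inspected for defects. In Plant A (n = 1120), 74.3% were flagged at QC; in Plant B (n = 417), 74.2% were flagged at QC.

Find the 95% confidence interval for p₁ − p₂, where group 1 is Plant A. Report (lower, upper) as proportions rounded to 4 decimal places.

(-0.0482, 0.0502)

Each SE is √(p̂(1−p̂)/n): √(0.7430·0.2570/1120) = 0.01306 and √(0.7420·0.2580/417) = 0.02143.
SE(p̂₁ − p̂₂) = √(SE₁² + SE₂²) = √(0.0001705636 + 0.0004592449) = 0.02510, since the two samples are independent.
At 95% confidence z* = 1.960; margin = 1.960 × 0.02510 = 0.04920.
The difference is 0.7430 − 0.7420 = 0.0010, so the interval is 0.0010 ± 0.04920 = (-0.0482, 0.0502).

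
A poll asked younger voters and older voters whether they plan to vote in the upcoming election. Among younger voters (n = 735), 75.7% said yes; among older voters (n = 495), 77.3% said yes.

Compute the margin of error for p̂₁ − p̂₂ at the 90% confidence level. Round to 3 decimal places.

SE₁ = √(p̂₁(1−p̂₁)/n₁) = √(0.7570·0.2430/735) = 0.01582; SE₂ = √(0.7730·0.2270/495) = 0.01883.
Independent samples: SE of the difference = √(SE₁² + SE₂²) = √(0.0002502724 + 0.0003545689) = 0.02459.
z* for 90% confidence is 1.645, so the margin of error is 1.645 × 0.02459 = 0.04045.

0.040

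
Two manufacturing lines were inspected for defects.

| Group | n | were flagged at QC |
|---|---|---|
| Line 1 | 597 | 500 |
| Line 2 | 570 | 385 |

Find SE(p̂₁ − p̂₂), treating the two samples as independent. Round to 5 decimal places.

p̂₁ = 500/597 = 0.8375 and p̂₂ = 385/570 = 0.6754.
SE₁ = √(p̂₁(1−p̂₁)/n₁) = √(0.8375·0.1625/597) = 0.01510; SE₂ = √(0.6754·0.3246/570) = 0.01961.
Independent samples: SE of the difference = √(SE₁² + SE₂²) = √(0.00022801 + 0.0003845521) = 0.02475.

0.02475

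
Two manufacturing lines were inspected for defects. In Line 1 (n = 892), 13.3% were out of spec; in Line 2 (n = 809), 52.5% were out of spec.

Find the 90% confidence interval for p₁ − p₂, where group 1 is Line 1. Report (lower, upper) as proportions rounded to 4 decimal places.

(-0.4264, -0.3576)

SE₁ = √(p̂₁(1−p̂₁)/n₁) = √(0.1330·0.8670/892) = 0.01137; SE₂ = √(0.5250·0.4750/809) = 0.01756.
Independent samples: SE of the difference = √(SE₁² + SE₂²) = √(0.0001292769 + 0.0003083536) = 0.02092.
z* for 90% confidence is 1.645, so the margin of error is 1.645 × 0.02092 = 0.03441.
Point estimate p̂₁ − p̂₂ = 0.1330 − 0.5250 = -0.3920.
-0.3920 ± 0.03441 → (-0.4264, -0.3576).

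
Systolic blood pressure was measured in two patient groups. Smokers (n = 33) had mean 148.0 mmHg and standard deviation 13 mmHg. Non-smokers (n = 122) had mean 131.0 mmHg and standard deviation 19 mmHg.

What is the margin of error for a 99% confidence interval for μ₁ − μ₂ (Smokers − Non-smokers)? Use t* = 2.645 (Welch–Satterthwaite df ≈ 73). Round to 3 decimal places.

SE₁ = s₁/√n₁ = 13/√33 = 2.2630; SE₂ = 19/√122 = 1.7202.
Independent samples, unequal variances: SE_diff = √(SE₁² + SE₂²) = √(5.121169 + 2.95908804) = 2.8426.
t* = 2.645, so margin of error = 2.645 × 2.8426 = 7.5187.

7.519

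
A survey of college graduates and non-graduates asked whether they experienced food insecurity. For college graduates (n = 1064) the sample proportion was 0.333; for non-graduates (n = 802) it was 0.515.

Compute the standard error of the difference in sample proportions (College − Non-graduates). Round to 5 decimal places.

SE₁ = √(p̂₁(1−p̂₁)/n₁) = √(0.3330·0.6670/1064) = 0.01445; SE₂ = √(0.5150·0.4850/802) = 0.01765.
Independent samples: SE of the difference = √(SE₁² + SE₂²) = √(0.0002088025 + 0.0003115225) = 0.02281.

0.02281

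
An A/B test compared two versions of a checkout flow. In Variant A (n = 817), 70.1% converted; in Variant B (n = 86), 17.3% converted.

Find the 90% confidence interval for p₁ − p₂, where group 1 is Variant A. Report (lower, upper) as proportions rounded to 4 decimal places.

(0.4559, 0.6001)

Each SE is √(p̂(1−p̂)/n): √(0.7010·0.2990/817) = 0.01602 and √(0.1730·0.8270/86) = 0.04079.
SE(p̂₁ − p̂₂) = √(SE₁² + SE₂²) = √(0.0002566404 + 0.0016638241) = 0.04382, since the two samples are independent.
At 90% confidence z* = 1.645; margin = 1.645 × 0.04382 = 0.07208.
The difference is 0.7010 − 0.1730 = 0.5280, so the interval is 0.5280 ± 0.07208 = (0.4559, 0.6001).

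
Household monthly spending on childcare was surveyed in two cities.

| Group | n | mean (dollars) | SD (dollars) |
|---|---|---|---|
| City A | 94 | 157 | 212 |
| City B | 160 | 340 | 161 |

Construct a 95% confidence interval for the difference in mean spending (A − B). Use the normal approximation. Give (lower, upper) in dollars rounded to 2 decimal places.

(-232.59, -133.41)

Standard errors of each mean: 212/√94 = 21.8661 and 161/√160 = 12.7282.
SE(x̄₁ − x̄₂) = √(21.8661² + 12.7282²) = 25.3009 for independent samples with unequal variances.
With z* = 1.960, the margin is 1.960 × 25.3009 = 49.5898.
x̄₁ − x̄₂ = 157 − 340 = -183.0000; the interval is -183.0000 ± 49.5898 = (-232.59, -133.41).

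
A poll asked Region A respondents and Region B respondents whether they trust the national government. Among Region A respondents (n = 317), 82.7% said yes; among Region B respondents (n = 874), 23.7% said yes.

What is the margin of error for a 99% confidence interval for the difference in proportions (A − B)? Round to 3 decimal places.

0.066

The two standard errors are √(0.8270×0.1730/317) = 0.02124 and √(0.2370×0.7630/874) = 0.01438.
Because the samples are independent, SE_diff = √(0.02124² + 0.01438²) = 0.02565.
Using z* = 2.576 for 99%, ME = 2.576 × 0.02565 = 0.06607.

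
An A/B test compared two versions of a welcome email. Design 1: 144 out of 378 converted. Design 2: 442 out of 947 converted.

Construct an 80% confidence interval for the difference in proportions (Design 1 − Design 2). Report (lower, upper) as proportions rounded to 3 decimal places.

Sample proportions: 144/378 = 0.3810, 442/947 = 0.4667.
Each SE is √(p̂(1−p̂)/n): √(0.3810·0.6190/378) = 0.02498 and √(0.4667·0.5333/947) = 0.01621.
SE(p̂₁ − p̂₂) = √(SE₁² + SE₂²) = √(0.0006240004 + 0.0002627641) = 0.02978, since the two samples are independent.
At 80% confidence z* = 1.282; margin = 1.282 × 0.02978 = 0.03818.
The difference is 0.3810 − 0.4667 = -0.0857, so the interval is -0.0857 ± 0.03818 = (-0.124, -0.048).

(-0.124, -0.048)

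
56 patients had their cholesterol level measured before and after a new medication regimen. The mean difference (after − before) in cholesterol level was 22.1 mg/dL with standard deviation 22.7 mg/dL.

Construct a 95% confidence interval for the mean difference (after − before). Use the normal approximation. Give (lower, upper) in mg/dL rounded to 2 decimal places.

This is a matched-pairs design, so SE = s_d/√n = 22.7/√56 = 3.0334.
Margin = 1.960 × 3.0334 = 5.9455; the interval is 22.1 ± 5.9455 = (16.15, 28.05).

(16.15, 28.05)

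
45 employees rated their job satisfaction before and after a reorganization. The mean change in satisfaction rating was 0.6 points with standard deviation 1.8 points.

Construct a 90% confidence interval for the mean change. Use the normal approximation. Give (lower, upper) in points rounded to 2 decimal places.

(0.16, 1.04)

This is a matched-pairs design, so SE = s_d/√n = 1.8/√45 = 0.2683.
Margin = 1.645 × 0.2683 = 0.4414; the interval is 0.6 ± 0.4414 = (0.16, 1.04).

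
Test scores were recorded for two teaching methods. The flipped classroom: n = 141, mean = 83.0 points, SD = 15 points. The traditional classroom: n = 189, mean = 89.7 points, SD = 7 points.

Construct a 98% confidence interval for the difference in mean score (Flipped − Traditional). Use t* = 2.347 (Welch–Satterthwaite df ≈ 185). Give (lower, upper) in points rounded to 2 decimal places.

(-9.90, -3.50)

Per-group SEs: s₁/√n₁ = 15/√141 = 1.2632, s₂/√n₂ = 7/√189 = 0.5092.
Unpooled SE of the difference: √(1.59567424 + 0.25928464) = 1.3620.
Margin of error = t* · SE = 2.347 × 1.3620 = 3.1966.
x̄₁ − x̄₂ = 83.0 − 89.7 = -6.7000.
CI: -6.7000 ± 3.1966 = (-9.90, -3.50).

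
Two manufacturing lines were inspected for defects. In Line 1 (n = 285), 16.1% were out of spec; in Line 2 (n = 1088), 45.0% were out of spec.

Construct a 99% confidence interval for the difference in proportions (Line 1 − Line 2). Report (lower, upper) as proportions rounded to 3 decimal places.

Each SE is √(p̂(1−p̂)/n): √(0.1610·0.8390/285) = 0.02177 and √(0.4500·0.5500/1088) = 0.01508.
SE(p̂₁ − p̂₂) = √(SE₁² + SE₂²) = √(0.0004739329 + 0.0002274064) = 0.02648, since the two samples are independent.
At 99% confidence z* = 2.576; margin = 2.576 × 0.02648 = 0.06821.
The difference is 0.1610 − 0.4500 = -0.2890, so the interval is -0.2890 ± 0.06821 = (-0.357, -0.221).

(-0.357, -0.221)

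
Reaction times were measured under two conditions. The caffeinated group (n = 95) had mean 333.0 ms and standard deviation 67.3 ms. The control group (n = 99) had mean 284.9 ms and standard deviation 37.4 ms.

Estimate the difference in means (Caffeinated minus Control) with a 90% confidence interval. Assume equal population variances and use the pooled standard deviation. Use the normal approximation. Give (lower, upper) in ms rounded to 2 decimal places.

s_p = √[((n₁−1)s₁² + (n₂−1)s₂²)/(n₁+n₂−2)] = √[(94·67.3² + 98·37.4²)/192] = 54.1425.
SE = 54.1425·√(1/95 + 1/99) = 7.7761.
With z* = 1.645, margin = 1.645 × 7.7761 = 12.7917.
x̄₁ − x̄₂ = 333.0 − 284.9 = 48.1000; interval 48.1000 ± 12.7917 = (35.31, 60.89).

(35.31, 60.89)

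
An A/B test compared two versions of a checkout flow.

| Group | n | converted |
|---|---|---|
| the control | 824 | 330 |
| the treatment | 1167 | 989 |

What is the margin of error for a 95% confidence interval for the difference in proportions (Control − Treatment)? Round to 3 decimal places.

Sample proportions: 330/824 = 0.4005, 989/1167 = 0.8475.
Each SE is √(p̂(1−p̂)/n): √(0.4005·0.5995/824) = 0.01707 and √(0.8475·0.1525/1167) = 0.01052.
SE(p̂₁ − p̂₂) = √(SE₁² + SE₂²) = √(0.0002913849 + 0.0001106704) = 0.02005, since the two samples are independent.
At 95% confidence z* = 1.960; margin = 1.960 × 0.02005 = 0.03930.

0.039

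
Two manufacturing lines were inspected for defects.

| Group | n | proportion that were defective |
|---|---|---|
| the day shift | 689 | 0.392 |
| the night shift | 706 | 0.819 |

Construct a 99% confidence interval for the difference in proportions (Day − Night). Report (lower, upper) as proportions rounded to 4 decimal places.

Each SE is √(p̂(1−p̂)/n): √(0.3920·0.6080/689) = 0.01860 and √(0.8190·0.1810/706) = 0.01449.
SE(p̂₁ − p̂₂) = √(SE₁² + SE₂²) = √(0.00034596 + 0.0002099601) = 0.02358, since the two samples are independent.
At 99% confidence z* = 2.576; margin = 2.576 × 0.02358 = 0.06074.
The difference is 0.3920 − 0.8190 = -0.4270, so the interval is -0.4270 ± 0.06074 = (-0.4877, -0.3663).

(-0.4877, -0.3663)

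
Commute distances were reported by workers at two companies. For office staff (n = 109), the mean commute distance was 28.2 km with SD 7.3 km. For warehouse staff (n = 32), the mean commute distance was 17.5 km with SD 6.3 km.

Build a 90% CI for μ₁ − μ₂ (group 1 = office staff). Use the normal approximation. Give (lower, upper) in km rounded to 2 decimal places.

SE₁ = s₁/√n₁ = 7.3/√109 = 0.6992; SE₂ = 6.3/√32 = 1.1137.
Independent samples, unequal variances: SE_diff = √(SE₁² + SE₂²) = √(0.48888064 + 1.24032769) = 1.3150.
z* = 1.645, so margin of error = 1.645 × 1.3150 = 2.1632.
Difference in means = 28.2 − 17.5 = 10.7000.
10.7000 ± 2.1632 → (8.54, 12.86).

(8.54, 12.86)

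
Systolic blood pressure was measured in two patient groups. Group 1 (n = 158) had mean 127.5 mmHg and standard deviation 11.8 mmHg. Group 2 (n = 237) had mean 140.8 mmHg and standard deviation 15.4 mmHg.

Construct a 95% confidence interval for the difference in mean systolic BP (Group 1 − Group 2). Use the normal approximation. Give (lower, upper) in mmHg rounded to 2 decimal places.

Standard errors of each mean: 11.8/√158 = 0.9388 and 15.4/√237 = 1.0003.
SE(x̄₁ − x̄₂) = √(0.9388² + 1.0003²) = 1.3718 for independent samples with unequal variances.
With z* = 1.960, the margin is 1.960 × 1.3718 = 2.6887.
x̄₁ − x̄₂ = 127.5 − 140.8 = -13.3000; the interval is -13.3000 ± 2.6887 = (-15.99, -10.61).

(-15.99, -10.61)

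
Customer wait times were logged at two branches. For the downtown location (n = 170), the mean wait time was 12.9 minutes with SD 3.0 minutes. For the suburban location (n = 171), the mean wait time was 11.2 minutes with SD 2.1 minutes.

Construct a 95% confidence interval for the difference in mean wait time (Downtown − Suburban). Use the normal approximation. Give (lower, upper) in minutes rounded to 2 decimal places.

SE₁ = s₁/√n₁ = 3.0/√170 = 0.2301; SE₂ = 2.1/√171 = 0.1606.
Independent samples, unequal variances: SE_diff = √(SE₁² + SE₂²) = √(0.05294601 + 0.02579236) = 0.2806.
z* = 1.960, so margin of error = 1.960 × 0.2806 = 0.5500.
Difference in means = 12.9 − 11.2 = 1.7000.
1.7000 ± 0.5500 → (1.15, 2.25).

(1.15, 2.25)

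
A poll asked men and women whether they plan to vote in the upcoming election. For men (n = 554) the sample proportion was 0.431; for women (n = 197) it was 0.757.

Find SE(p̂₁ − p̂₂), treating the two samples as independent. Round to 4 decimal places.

Each SE is √(p̂(1−p̂)/n): √(0.4310·0.5690/554) = 0.02104 and √(0.7570·0.2430/197) = 0.03056.
SE(p̂₁ − p̂₂) = √(SE₁² + SE₂²) = √(0.0004426816 + 0.0009339136) = 0.03710, since the two samples are independent.

0.0371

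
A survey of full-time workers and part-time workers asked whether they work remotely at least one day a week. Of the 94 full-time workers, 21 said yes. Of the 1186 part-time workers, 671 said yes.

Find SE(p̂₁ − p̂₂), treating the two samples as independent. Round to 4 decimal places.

First, p̂₁ = 21/94 = 0.2234; p̂₂ = 671/1186 = 0.5658.
The two standard errors are √(0.2234×0.7766/94) = 0.04296 and √(0.5658×0.4342/1186) = 0.01439.
Because the samples are independent, SE_diff = √(0.04296² + 0.01439²) = 0.04531.

0.0453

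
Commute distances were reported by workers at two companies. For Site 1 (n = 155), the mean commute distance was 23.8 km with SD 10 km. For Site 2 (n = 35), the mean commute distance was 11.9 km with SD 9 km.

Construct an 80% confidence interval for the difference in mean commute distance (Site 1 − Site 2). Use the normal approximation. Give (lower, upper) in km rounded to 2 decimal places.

SE₁ = s₁/√n₁ = 10/√155 = 0.8032; SE₂ = 9/√35 = 1.5213.
Independent samples, unequal variances: SE_diff = √(SE₁² + SE₂²) = √(0.64513024 + 2.31435369) = 1.7203.
z* = 1.282, so margin of error = 1.282 × 1.7203 = 2.2054.
Difference in means = 23.8 − 11.9 = 11.9000.
11.9000 ± 2.2054 → (9.69, 14.11).

(9.69, 14.11)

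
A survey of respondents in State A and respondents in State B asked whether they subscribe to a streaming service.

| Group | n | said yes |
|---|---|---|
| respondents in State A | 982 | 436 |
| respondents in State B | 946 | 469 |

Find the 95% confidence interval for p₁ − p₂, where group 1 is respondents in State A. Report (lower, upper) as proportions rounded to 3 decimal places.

First, p̂₁ = 436/982 = 0.4440; p̂₂ = 469/946 = 0.4958.
The two standard errors are √(0.4440×0.5560/982) = 0.01586 and √(0.4958×0.5042/946) = 0.01626.
Because the samples are independent, SE_diff = √(0.01586² + 0.01626²) = 0.02271.
Using z* = 1.960 for 95%, ME = 1.960 × 0.02271 = 0.04451.
p̂₁ − p̂₂ = -0.0518; interval -0.0518 ± 0.04451 gives (-0.096, -0.007).

(-0.096, -0.007)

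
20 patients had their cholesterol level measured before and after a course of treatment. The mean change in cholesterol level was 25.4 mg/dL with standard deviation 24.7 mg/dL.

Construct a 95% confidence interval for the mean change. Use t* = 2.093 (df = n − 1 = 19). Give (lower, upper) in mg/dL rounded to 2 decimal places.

Paired design: SE = s_d/√n = 24.7/√20 = 5.5231.
t* = 2.093; margin of error = 2.093 × 5.5231 = 11.5598.
25.4 ± 11.5598 → (13.84, 36.96).

(13.84, 36.96)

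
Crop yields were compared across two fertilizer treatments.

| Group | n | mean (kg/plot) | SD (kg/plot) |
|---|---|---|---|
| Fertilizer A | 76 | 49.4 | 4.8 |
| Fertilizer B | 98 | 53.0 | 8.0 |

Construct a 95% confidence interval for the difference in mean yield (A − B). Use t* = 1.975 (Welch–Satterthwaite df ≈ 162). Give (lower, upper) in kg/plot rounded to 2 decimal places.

(-5.53, -1.67)

Standard errors of each mean: 4.8/√76 = 0.5506 and 8.0/√98 = 0.8081.
SE(x̄₁ − x̄₂) = √(0.5506² + 0.8081²) = 0.9778 for independent samples with unequal variances.
With t* = 1.975, the margin is 1.975 × 0.9778 = 1.9312.
x̄₁ − x̄₂ = 49.4 − 53.0 = -3.6000; the interval is -3.6000 ± 1.9312 = (-5.53, -1.67).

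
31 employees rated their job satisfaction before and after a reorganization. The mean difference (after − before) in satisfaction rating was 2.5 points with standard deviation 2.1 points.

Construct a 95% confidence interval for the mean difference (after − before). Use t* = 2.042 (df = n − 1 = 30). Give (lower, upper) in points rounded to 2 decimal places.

(1.73, 3.27)

Paired design: SE = s_d/√n = 2.1/√31 = 0.3772.
t* = 2.042; margin of error = 2.042 × 0.3772 = 0.7702.
2.5 ± 0.7702 → (1.73, 3.27).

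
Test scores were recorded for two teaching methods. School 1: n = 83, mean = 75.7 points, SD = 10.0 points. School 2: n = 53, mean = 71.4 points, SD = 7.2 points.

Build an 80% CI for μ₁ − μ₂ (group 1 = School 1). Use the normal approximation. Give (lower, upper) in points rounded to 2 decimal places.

(2.41, 6.19)

Standard errors of each mean: 10.0/√83 = 1.0976 and 7.2/√53 = 0.9890.
SE(x̄₁ − x̄₂) = √(1.0976² + 0.9890²) = 1.4774 for independent samples with unequal variances.
With z* = 1.282, the margin is 1.282 × 1.4774 = 1.8940.
x̄₁ − x̄₂ = 75.7 − 71.4 = 4.3000; the interval is 4.3000 ± 1.8940 = (2.41, 6.19).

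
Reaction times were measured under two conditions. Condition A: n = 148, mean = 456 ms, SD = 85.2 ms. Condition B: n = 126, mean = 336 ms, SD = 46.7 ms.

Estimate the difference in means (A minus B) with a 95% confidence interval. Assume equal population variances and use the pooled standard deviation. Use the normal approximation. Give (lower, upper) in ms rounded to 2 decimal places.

s_p = √[((n₁−1)s₁² + (n₂−1)s₂²)/(n₁+n₂−2)] = √[(147·85.2² + 125·46.7²)/272] = 70.1807.
SE = 70.1807·√(1/148 + 1/126) = 8.5070.
With z* = 1.960, margin = 1.960 × 8.5070 = 16.6737.
x̄₁ − x̄₂ = 456 − 336 = 120.0000; interval 120.0000 ± 16.6737 = (103.33, 136.67).

(103.33, 136.67)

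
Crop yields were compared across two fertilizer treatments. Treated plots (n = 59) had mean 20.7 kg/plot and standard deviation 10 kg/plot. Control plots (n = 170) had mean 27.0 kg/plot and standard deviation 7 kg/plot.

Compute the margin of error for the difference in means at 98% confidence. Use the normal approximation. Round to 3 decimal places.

3.276

SE₁ = s₁/√n₁ = 10/√59 = 1.3019; SE₂ = 7/√170 = 0.5369.
Independent samples, unequal variances: SE_diff = √(SE₁² + SE₂²) = √(1.69494361 + 0.28826161) = 1.4083.
z* = 2.326, so margin of error = 2.326 × 1.4083 = 3.2757.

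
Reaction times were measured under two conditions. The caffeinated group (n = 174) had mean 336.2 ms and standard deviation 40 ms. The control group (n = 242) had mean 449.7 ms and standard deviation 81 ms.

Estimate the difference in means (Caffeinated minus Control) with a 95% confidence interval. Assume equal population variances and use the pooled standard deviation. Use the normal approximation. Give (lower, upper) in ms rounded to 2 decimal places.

(-126.55, -100.45)

Pooled variance s_p² = [173·40² + 241·81²] / (174+242−2) = 4487.9251, so s_p = 66.9920.
SE_diff = s_p·√(1/n₁ + 1/n₂) = 66.9920·√(1/174 + 1/242) = 6.6587.
z* = 1.960; margin = 1.960 × 6.6587 = 13.0511.
Difference = 336.2 − 449.7 = -113.5000.
-113.5000 ± 13.0511 → (-126.55, -100.45).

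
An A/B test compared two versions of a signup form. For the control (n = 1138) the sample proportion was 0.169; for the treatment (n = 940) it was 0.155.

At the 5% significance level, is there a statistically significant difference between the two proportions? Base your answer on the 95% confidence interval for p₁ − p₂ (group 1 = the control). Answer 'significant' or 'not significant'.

Each SE is √(p̂(1−p̂)/n): √(0.1690·0.8310/1138) = 0.01111 and √(0.1550·0.8450/940) = 0.01180.
SE(p̂₁ − p̂₂) = √(SE₁² + SE₂²) = √(0.0001234321 + 0.00013924) = 0.01621, since the two samples are independent.
At 95% confidence z* = 1.960; margin = 1.960 × 0.01621 = 0.03177.
The difference is 0.1690 − 0.1550 = 0.0140, so the interval is 0.0140 ± 0.03177 = (-0.01777, 0.04577).
The interval (-0.01777, 0.04577) contains 0, so the difference is not significant.

not significant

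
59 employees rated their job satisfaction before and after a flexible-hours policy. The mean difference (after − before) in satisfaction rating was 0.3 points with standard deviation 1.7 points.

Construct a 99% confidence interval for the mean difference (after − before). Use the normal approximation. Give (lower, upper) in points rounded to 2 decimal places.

This is a matched-pairs design, so SE = s_d/√n = 1.7/√59 = 0.2213.
Margin = 2.576 × 0.2213 = 0.5701; the interval is 0.3 ± 0.5701 = (-0.27, 0.87).

(-0.27, 0.87)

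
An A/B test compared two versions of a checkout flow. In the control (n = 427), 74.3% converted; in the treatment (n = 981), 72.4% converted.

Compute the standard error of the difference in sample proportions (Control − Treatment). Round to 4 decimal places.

Each SE is √(p̂(1−p̂)/n): √(0.7430·0.2570/427) = 0.02115 and √(0.7240·0.2760/981) = 0.01427.
SE(p̂₁ − p̂₂) = √(SE₁² + SE₂²) = √(0.0004473225 + 0.0002036329) = 0.02551, since the two samples are independent.

0.0255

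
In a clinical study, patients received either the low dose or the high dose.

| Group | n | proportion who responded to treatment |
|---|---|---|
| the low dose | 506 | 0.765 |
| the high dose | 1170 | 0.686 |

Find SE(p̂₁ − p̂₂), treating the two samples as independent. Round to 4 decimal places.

0.0232

SE₁ = √(p̂₁(1−p̂₁)/n₁) = √(0.7650·0.2350/506) = 0.01885; SE₂ = √(0.6860·0.3140/1170) = 0.01357.
Independent samples: SE of the difference = √(SE₁² + SE₂²) = √(0.0003553225 + 0.0001841449) = 0.02323.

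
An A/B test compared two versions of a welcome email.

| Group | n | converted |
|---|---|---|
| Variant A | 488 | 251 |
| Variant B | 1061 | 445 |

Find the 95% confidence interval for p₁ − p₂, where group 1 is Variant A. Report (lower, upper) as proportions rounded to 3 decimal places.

p̂₁ = 251/488 = 0.5143 and p̂₂ = 445/1061 = 0.4194.
SE₁ = √(p̂₁(1−p̂₁)/n₁) = √(0.5143·0.4857/488) = 0.02262; SE₂ = √(0.4194·0.5806/1061) = 0.01515.
Independent samples: SE of the difference = √(SE₁² + SE₂²) = √(0.0005116644 + 0.0002295225) = 0.02722.
z* for 95% confidence is 1.960, so the margin of error is 1.960 × 0.02722 = 0.05335.
Point estimate p̂₁ − p̂₂ = 0.5143 − 0.4194 = 0.0949.
0.0949 ± 0.05335 → (0.042, 0.148).

(0.042, 0.148)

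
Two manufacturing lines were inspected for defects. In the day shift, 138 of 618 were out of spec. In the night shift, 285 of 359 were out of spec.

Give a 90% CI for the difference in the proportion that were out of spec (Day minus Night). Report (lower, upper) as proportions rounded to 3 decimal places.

p̂₁ = 138/618 = 0.2233 and p̂₂ = 285/359 = 0.7939.
SE₁ = √(p̂₁(1−p̂₁)/n₁) = √(0.2233·0.7767/618) = 0.01675; SE₂ = √(0.7939·0.2061/359) = 0.02135.
Independent samples: SE of the difference = √(SE₁² + SE₂²) = √(0.0002805625 + 0.0004558225) = 0.02714.
z* for 90% confidence is 1.645, so the margin of error is 1.645 × 0.02714 = 0.04465.
Point estimate p̂₁ − p̂₂ = 0.2233 − 0.7939 = -0.5706.
-0.5706 ± 0.04465 → (-0.615, -0.526).

(-0.615, -0.526)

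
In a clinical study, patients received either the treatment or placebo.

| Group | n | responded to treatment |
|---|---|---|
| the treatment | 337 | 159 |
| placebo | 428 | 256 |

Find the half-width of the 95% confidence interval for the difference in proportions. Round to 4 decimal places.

First, p̂₁ = 159/337 = 0.4718; p̂₂ = 256/428 = 0.5981.
The two standard errors are √(0.4718×0.5282/337) = 0.02719 and √(0.5981×0.4019/428) = 0.02370.
Because the samples are independent, SE_diff = √(0.02719² + 0.02370²) = 0.03607.
Using z* = 1.960 for 95%, ME = 1.960 × 0.03607 = 0.07070.

0.0707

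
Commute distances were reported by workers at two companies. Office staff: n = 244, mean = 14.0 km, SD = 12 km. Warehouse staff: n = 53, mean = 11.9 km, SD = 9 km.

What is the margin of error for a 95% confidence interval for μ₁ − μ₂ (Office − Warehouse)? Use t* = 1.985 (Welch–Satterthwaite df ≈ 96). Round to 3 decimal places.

Standard errors of each mean: 12/√244 = 0.7682 and 9/√53 = 1.2362.
SE(x̄₁ − x̄₂) = √(0.7682² + 1.2362²) = 1.4554 for independent samples with unequal variances.
With t* = 1.985, the margin is 1.985 × 1.4554 = 2.8890.

2.889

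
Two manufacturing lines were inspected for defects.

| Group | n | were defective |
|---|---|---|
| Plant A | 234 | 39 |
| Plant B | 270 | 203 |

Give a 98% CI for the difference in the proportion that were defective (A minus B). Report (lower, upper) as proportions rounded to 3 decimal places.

(-0.669, -0.502)

First, p̂₁ = 39/234 = 0.1667; p̂₂ = 203/270 = 0.7519.
The two standard errors are √(0.1667×0.8333/234) = 0.02436 and √(0.7519×0.2481/270) = 0.02629.
Because the samples are independent, SE_diff = √(0.02436² + 0.02629²) = 0.03584.
Using z* = 2.326 for 98%, ME = 2.326 × 0.03584 = 0.08336.
p̂₁ − p̂₂ = -0.5852; interval -0.5852 ± 0.08336 gives (-0.669, -0.502).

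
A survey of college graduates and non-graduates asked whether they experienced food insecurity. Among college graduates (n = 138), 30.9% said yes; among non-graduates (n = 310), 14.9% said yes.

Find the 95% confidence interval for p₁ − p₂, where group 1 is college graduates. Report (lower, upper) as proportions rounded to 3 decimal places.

(0.073, 0.247)

The two standard errors are √(0.3090×0.6910/138) = 0.03933 and √(0.1490×0.8510/310) = 0.02022.
Because the samples are independent, SE_diff = √(0.03933² + 0.02022²) = 0.04422.
Using z* = 1.960 for 95%, ME = 1.960 × 0.04422 = 0.08667.
p̂₁ − p̂₂ = 0.1600; interval 0.1600 ± 0.08667 gives (0.073, 0.247).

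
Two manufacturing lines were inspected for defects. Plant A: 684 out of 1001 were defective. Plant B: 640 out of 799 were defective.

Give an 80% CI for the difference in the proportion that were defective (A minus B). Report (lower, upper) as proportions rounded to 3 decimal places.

First, p̂₁ = 684/1001 = 0.6833; p̂₂ = 640/799 = 0.8010.
The two standard errors are √(0.6833×0.3167/1001) = 0.01470 and √(0.8010×0.1990/799) = 0.01412.
Because the samples are independent, SE_diff = √(0.01470² + 0.01412²) = 0.02038.
Using z* = 1.282 for 80%, ME = 1.282 × 0.02038 = 0.02613.
p̂₁ − p̂₂ = -0.1177; interval -0.1177 ± 0.02613 gives (-0.144, -0.092).

(-0.144, -0.092)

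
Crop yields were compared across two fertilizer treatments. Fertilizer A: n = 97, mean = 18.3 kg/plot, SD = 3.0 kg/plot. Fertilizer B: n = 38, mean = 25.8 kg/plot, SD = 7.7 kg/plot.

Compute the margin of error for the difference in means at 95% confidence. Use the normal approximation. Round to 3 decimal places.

SE₁ = s₁/√n₁ = 3.0/√97 = 0.3046; SE₂ = 7.7/√38 = 1.2491.
Independent samples, unequal variances: SE_diff = √(SE₁² + SE₂²) = √(0.09278116 + 1.56025081) = 1.2857.
z* = 1.960, so margin of error = 1.960 × 1.2857 = 2.5200.

2.520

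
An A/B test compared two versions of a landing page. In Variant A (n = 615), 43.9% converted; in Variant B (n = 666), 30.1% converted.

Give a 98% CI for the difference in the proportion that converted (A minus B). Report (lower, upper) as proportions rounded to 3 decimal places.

(0.076, 0.200)

The two standard errors are √(0.4390×0.5610/615) = 0.02001 and √(0.3010×0.6990/666) = 0.01777.
Because the samples are independent, SE_diff = √(0.02001² + 0.01777²) = 0.02676.
Using z* = 2.326 for 98%, ME = 2.326 × 0.02676 = 0.06224.
p̂₁ − p̂₂ = 0.1380; interval 0.1380 ± 0.06224 gives (0.076, 0.200).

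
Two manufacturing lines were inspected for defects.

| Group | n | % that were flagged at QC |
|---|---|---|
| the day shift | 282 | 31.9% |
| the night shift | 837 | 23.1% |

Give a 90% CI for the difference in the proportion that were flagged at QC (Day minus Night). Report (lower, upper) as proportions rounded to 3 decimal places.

(0.036, 0.140)

SE₁ = √(p̂₁(1−p̂₁)/n₁) = √(0.3190·0.6810/282) = 0.02776; SE₂ = √(0.2310·0.7690/837) = 0.01457.
Independent samples: SE of the difference = √(SE₁² + SE₂²) = √(0.0007706176 + 0.0002122849) = 0.03135.
z* for 90% confidence is 1.645, so the margin of error is 1.645 × 0.03135 = 0.05157.
Point estimate p̂₁ − p̂₂ = 0.3190 − 0.2310 = 0.0880.
0.0880 ± 0.05157 → (0.036, 0.140).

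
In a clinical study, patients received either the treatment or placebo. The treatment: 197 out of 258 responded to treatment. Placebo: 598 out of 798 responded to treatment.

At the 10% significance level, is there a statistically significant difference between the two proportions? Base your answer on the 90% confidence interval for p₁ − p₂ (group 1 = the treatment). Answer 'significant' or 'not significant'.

not significant

First, p̂₁ = 197/258 = 0.7636; p̂₂ = 598/798 = 0.7494.
The two standard errors are √(0.7636×0.2364/258) = 0.02645 and √(0.7494×0.2506/798) = 0.01534.
Because the samples are independent, SE_diff = √(0.02645² + 0.01534²) = 0.03058.
Using z* = 1.645 for 90%, ME = 1.645 × 0.03058 = 0.05030.
p̂₁ − p̂₂ = 0.0142; interval 0.0142 ± 0.05030 gives (-0.03610, 0.06450).
The interval (-0.03610, 0.06450) contains 0, so the difference is not significant.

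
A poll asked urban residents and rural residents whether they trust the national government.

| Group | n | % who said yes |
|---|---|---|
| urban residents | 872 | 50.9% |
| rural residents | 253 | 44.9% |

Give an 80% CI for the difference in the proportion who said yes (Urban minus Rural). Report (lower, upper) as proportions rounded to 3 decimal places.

The two standard errors are √(0.5090×0.4910/872) = 0.01693 and √(0.4490×0.5510/253) = 0.03127.
Because the samples are independent, SE_diff = √(0.01693² + 0.03127²) = 0.03556.
Using z* = 1.282 for 80%, ME = 1.282 × 0.03556 = 0.04559.
p̂₁ − p̂₂ = 0.0600; interval 0.0600 ± 0.04559 gives (0.014, 0.106).

(0.014, 0.106)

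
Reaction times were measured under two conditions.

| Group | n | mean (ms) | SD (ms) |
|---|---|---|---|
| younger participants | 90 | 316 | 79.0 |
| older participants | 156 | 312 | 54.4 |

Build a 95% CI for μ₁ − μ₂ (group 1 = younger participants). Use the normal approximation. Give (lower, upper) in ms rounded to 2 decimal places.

Per-group SEs: s₁/√n₁ = 79.0/√90 = 8.3273, s₂/√n₂ = 54.4/√156 = 4.3555.
Unpooled SE of the difference: √(69.34392529 + 18.97038025) = 9.3976.
Margin of error = z* · SE = 1.960 × 9.3976 = 18.4193.
x̄₁ − x̄₂ = 316 − 312 = 4.0000.
CI: 4.0000 ± 18.4193 = (-14.42, 22.42).

(-14.42, 22.42)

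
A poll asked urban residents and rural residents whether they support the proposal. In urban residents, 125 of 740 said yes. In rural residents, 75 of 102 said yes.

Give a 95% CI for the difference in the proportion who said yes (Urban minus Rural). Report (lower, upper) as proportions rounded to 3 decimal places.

p̂₁ = 125/740 = 0.1689 and p̂₂ = 75/102 = 0.7353.
SE₁ = √(p̂₁(1−p̂₁)/n₁) = √(0.1689·0.8311/740) = 0.01377; SE₂ = √(0.7353·0.2647/102) = 0.04368.
Independent samples: SE of the difference = √(SE₁² + SE₂²) = √(0.0001896129 + 0.0019079424) = 0.04580.
z* for 95% confidence is 1.960, so the margin of error is 1.960 × 0.04580 = 0.08977.
Point estimate p̂₁ − p̂₂ = 0.1689 − 0.7353 = -0.5664.
-0.5664 ± 0.08977 → (-0.656, -0.477).

(-0.656, -0.477)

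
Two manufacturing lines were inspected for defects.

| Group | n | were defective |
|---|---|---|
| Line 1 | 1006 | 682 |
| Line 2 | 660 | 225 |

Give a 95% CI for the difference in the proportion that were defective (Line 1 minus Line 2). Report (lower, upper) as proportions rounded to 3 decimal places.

Sample proportions: 682/1006 = 0.6779, 225/660 = 0.3409.
Each SE is √(p̂(1−p̂)/n): √(0.6779·0.3221/1006) = 0.01473 and √(0.3409·0.6591/660) = 0.01845.
SE(p̂₁ − p̂₂) = √(SE₁² + SE₂²) = √(0.0002169729 + 0.0003404025) = 0.02361, since the two samples are independent.
At 95% confidence z* = 1.960; margin = 1.960 × 0.02361 = 0.04628.
The difference is 0.6779 − 0.3409 = 0.3370, so the interval is 0.3370 ± 0.04628 = (0.291, 0.383).

(0.291, 0.383)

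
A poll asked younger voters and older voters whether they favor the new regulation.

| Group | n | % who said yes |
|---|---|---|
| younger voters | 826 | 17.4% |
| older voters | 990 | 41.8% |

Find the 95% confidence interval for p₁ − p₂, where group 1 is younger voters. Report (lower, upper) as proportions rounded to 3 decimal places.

Each SE is √(p̂(1−p̂)/n): √(0.1740·0.8260/826) = 0.01319 and √(0.4180·0.5820/990) = 0.01568.
SE(p̂₁ − p̂₂) = √(SE₁² + SE₂²) = √(0.0001739761 + 0.0002458624) = 0.02049, since the two samples are independent.
At 95% confidence z* = 1.960; margin = 1.960 × 0.02049 = 0.04016.
The difference is 0.1740 − 0.4180 = -0.2440, so the interval is -0.2440 ± 0.04016 = (-0.284, -0.204).

(-0.284, -0.204)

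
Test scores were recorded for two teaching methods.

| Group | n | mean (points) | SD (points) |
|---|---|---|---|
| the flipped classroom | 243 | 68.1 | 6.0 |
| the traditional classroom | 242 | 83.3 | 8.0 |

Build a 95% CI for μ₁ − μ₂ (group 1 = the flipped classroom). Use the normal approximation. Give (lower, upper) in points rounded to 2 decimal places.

(-16.46, -13.94)

Standard errors of each mean: 6.0/√243 = 0.3849 and 8.0/√242 = 0.5143.
SE(x̄₁ − x̄₂) = √(0.3849² + 0.5143²) = 0.6424 for independent samples with unequal variances.
With z* = 1.960, the margin is 1.960 × 0.6424 = 1.2591.
x̄₁ − x̄₂ = 68.1 − 83.3 = -15.2000; the interval is -15.2000 ± 1.2591 = (-16.46, -13.94).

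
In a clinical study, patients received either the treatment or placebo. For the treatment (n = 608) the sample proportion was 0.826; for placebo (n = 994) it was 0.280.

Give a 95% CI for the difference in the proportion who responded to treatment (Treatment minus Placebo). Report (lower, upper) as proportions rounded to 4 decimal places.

Each SE is √(p̂(1−p̂)/n): √(0.8260·0.1740/608) = 0.01537 and √(0.2800·0.7200/994) = 0.01424.
SE(p̂₁ − p̂₂) = √(SE₁² + SE₂²) = √(0.0002362369 + 0.0002027776) = 0.02095, since the two samples are independent.
At 95% confidence z* = 1.960; margin = 1.960 × 0.02095 = 0.04106.
The difference is 0.8260 − 0.2800 = 0.5460, so the interval is 0.5460 ± 0.04106 = (0.5049, 0.5871).

(0.5049, 0.5871)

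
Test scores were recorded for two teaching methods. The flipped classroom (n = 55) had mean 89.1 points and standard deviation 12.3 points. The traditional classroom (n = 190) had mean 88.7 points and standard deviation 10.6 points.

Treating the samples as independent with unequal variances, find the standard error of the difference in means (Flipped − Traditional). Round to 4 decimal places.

SE₁ = s₁/√n₁ = 12.3/√55 = 1.6585; SE₂ = 10.6/√190 = 0.7690.
Independent samples, unequal variances: SE_diff = √(SE₁² + SE₂²) = √(2.75062225 + 0.591361) = 1.8281.

1.8281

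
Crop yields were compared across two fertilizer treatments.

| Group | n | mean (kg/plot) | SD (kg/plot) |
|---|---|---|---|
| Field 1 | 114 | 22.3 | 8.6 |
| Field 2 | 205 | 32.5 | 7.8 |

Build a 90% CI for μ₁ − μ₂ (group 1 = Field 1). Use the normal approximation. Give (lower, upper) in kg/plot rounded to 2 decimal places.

(-11.80, -8.60)

Standard errors of each mean: 8.6/√114 = 0.8055 and 7.8/√205 = 0.5448.
SE(x̄₁ − x̄₂) = √(0.8055² + 0.5448²) = 0.9724 for independent samples with unequal variances.
With z* = 1.645, the margin is 1.645 × 0.9724 = 1.5996.
x̄₁ − x̄₂ = 22.3 − 32.5 = -10.2000; the interval is -10.2000 ± 1.5996 = (-11.80, -8.60).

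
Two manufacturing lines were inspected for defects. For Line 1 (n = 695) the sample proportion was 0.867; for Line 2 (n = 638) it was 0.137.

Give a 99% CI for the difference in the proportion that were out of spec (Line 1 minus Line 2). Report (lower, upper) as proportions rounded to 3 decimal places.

(0.682, 0.778)

Each SE is √(p̂(1−p̂)/n): √(0.8670·0.1330/695) = 0.01288 and √(0.1370·0.8630/638) = 0.01361.
SE(p̂₁ − p̂₂) = √(SE₁² + SE₂²) = √(0.0001658944 + 0.0001852321) = 0.01874, since the two samples are independent.
At 99% confidence z* = 2.576; margin = 2.576 × 0.01874 = 0.04827.
The difference is 0.8670 − 0.1370 = 0.7300, so the interval is 0.7300 ± 0.04827 = (0.682, 0.778).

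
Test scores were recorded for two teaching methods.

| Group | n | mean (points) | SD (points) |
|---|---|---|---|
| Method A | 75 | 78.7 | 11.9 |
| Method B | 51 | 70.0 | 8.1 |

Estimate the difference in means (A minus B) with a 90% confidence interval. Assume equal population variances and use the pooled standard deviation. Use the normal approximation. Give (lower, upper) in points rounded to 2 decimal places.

(5.55, 11.85)

Pooled variance s_p² = [74·11.9² + 50·8.1²] / (75+51−2) = 110.9648, so s_p = 10.5340.
SE_diff = s_p·√(1/n₁ + 1/n₂) = 10.5340·√(1/75 + 1/51) = 1.9119.
z* = 1.645; margin = 1.645 × 1.9119 = 3.1451.
Difference = 78.7 − 70.0 = 8.7000.
8.7000 ± 3.1451 → (5.55, 11.85).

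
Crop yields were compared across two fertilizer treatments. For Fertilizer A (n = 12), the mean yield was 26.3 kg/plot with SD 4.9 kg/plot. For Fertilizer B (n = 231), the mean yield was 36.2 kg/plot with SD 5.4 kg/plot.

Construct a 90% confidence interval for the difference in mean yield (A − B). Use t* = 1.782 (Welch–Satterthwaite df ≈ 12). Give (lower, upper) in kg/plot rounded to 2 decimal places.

(-12.50, -7.30)

SE₁ = s₁/√n₁ = 4.9/√12 = 1.4145; SE₂ = 5.4/√231 = 0.3553.
Independent samples, unequal variances: SE_diff = √(SE₁² + SE₂²) = √(2.00081025 + 0.12623809) = 1.4584.
t* = 1.782, so margin of error = 1.782 × 1.4584 = 2.5989.
Difference in means = 26.3 − 36.2 = -9.9000.
-9.9000 ± 2.5989 → (-12.50, -7.30).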